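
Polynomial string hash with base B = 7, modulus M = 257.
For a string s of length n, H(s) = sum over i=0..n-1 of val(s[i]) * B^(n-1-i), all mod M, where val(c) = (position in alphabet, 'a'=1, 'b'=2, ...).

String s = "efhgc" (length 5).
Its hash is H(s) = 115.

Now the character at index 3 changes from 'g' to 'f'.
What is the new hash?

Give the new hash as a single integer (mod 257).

val('g') = 7, val('f') = 6
Position k = 3, exponent = n-1-k = 1
B^1 mod M = 7^1 mod 257 = 7
Delta = (6 - 7) * 7 mod 257 = 250
New hash = (115 + 250) mod 257 = 108

Answer: 108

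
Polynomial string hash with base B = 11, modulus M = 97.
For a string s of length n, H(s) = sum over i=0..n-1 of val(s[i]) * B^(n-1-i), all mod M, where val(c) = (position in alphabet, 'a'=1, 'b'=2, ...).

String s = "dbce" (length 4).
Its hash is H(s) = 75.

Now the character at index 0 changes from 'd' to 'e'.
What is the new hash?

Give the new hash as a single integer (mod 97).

Answer: 48

Derivation:
val('d') = 4, val('e') = 5
Position k = 0, exponent = n-1-k = 3
B^3 mod M = 11^3 mod 97 = 70
Delta = (5 - 4) * 70 mod 97 = 70
New hash = (75 + 70) mod 97 = 48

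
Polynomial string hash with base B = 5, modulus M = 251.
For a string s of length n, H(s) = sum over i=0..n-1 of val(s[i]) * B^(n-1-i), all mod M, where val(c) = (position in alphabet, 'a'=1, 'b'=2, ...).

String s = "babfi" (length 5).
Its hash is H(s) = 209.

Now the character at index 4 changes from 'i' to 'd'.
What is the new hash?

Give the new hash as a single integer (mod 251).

Answer: 204

Derivation:
val('i') = 9, val('d') = 4
Position k = 4, exponent = n-1-k = 0
B^0 mod M = 5^0 mod 251 = 1
Delta = (4 - 9) * 1 mod 251 = 246
New hash = (209 + 246) mod 251 = 204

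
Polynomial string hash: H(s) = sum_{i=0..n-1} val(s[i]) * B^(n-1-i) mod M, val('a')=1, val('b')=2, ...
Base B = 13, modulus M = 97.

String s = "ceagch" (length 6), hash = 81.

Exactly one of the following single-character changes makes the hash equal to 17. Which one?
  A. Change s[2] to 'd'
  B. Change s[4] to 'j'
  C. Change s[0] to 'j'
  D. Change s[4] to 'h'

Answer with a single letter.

Option A: s[2]='a'->'d', delta=(4-1)*13^3 mod 97 = 92, hash=81+92 mod 97 = 76
Option B: s[4]='c'->'j', delta=(10-3)*13^1 mod 97 = 91, hash=81+91 mod 97 = 75
Option C: s[0]='c'->'j', delta=(10-3)*13^5 mod 97 = 33, hash=81+33 mod 97 = 17 <-- target
Option D: s[4]='c'->'h', delta=(8-3)*13^1 mod 97 = 65, hash=81+65 mod 97 = 49

Answer: C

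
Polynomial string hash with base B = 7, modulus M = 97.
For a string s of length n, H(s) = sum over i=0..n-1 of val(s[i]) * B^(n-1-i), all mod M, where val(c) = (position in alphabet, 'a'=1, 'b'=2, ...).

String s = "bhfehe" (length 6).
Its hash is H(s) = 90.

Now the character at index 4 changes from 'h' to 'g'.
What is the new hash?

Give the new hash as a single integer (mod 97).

Answer: 83

Derivation:
val('h') = 8, val('g') = 7
Position k = 4, exponent = n-1-k = 1
B^1 mod M = 7^1 mod 97 = 7
Delta = (7 - 8) * 7 mod 97 = 90
New hash = (90 + 90) mod 97 = 83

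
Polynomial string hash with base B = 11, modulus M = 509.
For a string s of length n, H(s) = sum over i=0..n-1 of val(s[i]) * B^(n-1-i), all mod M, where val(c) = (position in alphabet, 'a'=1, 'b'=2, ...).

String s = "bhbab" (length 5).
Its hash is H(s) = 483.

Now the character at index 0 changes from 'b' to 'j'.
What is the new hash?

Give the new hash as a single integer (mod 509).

Answer: 32

Derivation:
val('b') = 2, val('j') = 10
Position k = 0, exponent = n-1-k = 4
B^4 mod M = 11^4 mod 509 = 389
Delta = (10 - 2) * 389 mod 509 = 58
New hash = (483 + 58) mod 509 = 32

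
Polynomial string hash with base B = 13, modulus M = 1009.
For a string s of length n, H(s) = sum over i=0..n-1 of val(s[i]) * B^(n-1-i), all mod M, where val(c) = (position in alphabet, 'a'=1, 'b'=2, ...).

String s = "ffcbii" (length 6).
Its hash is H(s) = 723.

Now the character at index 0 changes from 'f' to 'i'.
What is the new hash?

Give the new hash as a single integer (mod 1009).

Answer: 666

Derivation:
val('f') = 6, val('i') = 9
Position k = 0, exponent = n-1-k = 5
B^5 mod M = 13^5 mod 1009 = 990
Delta = (9 - 6) * 990 mod 1009 = 952
New hash = (723 + 952) mod 1009 = 666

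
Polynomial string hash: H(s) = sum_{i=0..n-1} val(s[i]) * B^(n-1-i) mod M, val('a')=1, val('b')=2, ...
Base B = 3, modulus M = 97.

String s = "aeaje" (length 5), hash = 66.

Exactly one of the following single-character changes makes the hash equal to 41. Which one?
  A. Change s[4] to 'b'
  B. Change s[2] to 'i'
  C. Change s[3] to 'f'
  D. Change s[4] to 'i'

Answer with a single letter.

Option A: s[4]='e'->'b', delta=(2-5)*3^0 mod 97 = 94, hash=66+94 mod 97 = 63
Option B: s[2]='a'->'i', delta=(9-1)*3^2 mod 97 = 72, hash=66+72 mod 97 = 41 <-- target
Option C: s[3]='j'->'f', delta=(6-10)*3^1 mod 97 = 85, hash=66+85 mod 97 = 54
Option D: s[4]='e'->'i', delta=(9-5)*3^0 mod 97 = 4, hash=66+4 mod 97 = 70

Answer: B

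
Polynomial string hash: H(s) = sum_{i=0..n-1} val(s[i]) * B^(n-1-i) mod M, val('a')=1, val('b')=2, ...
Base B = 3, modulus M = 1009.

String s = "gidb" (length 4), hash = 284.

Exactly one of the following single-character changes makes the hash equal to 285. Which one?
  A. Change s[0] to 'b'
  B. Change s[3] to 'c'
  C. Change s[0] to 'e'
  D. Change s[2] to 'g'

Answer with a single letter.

Answer: B

Derivation:
Option A: s[0]='g'->'b', delta=(2-7)*3^3 mod 1009 = 874, hash=284+874 mod 1009 = 149
Option B: s[3]='b'->'c', delta=(3-2)*3^0 mod 1009 = 1, hash=284+1 mod 1009 = 285 <-- target
Option C: s[0]='g'->'e', delta=(5-7)*3^3 mod 1009 = 955, hash=284+955 mod 1009 = 230
Option D: s[2]='d'->'g', delta=(7-4)*3^1 mod 1009 = 9, hash=284+9 mod 1009 = 293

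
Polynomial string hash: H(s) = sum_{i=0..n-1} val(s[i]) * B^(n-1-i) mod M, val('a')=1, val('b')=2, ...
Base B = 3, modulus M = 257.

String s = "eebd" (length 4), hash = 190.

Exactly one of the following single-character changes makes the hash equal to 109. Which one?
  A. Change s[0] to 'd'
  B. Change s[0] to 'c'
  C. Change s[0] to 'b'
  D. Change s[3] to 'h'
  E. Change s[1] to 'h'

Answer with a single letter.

Option A: s[0]='e'->'d', delta=(4-5)*3^3 mod 257 = 230, hash=190+230 mod 257 = 163
Option B: s[0]='e'->'c', delta=(3-5)*3^3 mod 257 = 203, hash=190+203 mod 257 = 136
Option C: s[0]='e'->'b', delta=(2-5)*3^3 mod 257 = 176, hash=190+176 mod 257 = 109 <-- target
Option D: s[3]='d'->'h', delta=(8-4)*3^0 mod 257 = 4, hash=190+4 mod 257 = 194
Option E: s[1]='e'->'h', delta=(8-5)*3^2 mod 257 = 27, hash=190+27 mod 257 = 217

Answer: C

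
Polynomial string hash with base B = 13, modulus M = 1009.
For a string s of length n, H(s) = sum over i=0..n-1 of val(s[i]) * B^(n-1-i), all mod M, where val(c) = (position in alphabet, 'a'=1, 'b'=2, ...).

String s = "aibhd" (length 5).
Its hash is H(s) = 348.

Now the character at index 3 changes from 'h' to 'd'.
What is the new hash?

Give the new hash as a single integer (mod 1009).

val('h') = 8, val('d') = 4
Position k = 3, exponent = n-1-k = 1
B^1 mod M = 13^1 mod 1009 = 13
Delta = (4 - 8) * 13 mod 1009 = 957
New hash = (348 + 957) mod 1009 = 296

Answer: 296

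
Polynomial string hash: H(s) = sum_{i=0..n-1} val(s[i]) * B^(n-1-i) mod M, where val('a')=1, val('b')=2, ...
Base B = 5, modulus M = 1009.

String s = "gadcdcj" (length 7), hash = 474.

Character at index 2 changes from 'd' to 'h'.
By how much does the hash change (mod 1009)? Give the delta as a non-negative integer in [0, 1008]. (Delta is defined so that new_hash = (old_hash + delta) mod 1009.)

Delta formula: (val(new) - val(old)) * B^(n-1-k) mod M
  val('h') - val('d') = 8 - 4 = 4
  B^(n-1-k) = 5^4 mod 1009 = 625
  Delta = 4 * 625 mod 1009 = 482

Answer: 482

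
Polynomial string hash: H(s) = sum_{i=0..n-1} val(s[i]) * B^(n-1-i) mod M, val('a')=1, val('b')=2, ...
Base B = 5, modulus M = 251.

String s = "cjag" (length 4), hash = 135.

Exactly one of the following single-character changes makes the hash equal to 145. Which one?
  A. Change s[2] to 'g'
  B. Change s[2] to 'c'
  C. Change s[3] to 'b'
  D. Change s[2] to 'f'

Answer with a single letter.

Answer: B

Derivation:
Option A: s[2]='a'->'g', delta=(7-1)*5^1 mod 251 = 30, hash=135+30 mod 251 = 165
Option B: s[2]='a'->'c', delta=(3-1)*5^1 mod 251 = 10, hash=135+10 mod 251 = 145 <-- target
Option C: s[3]='g'->'b', delta=(2-7)*5^0 mod 251 = 246, hash=135+246 mod 251 = 130
Option D: s[2]='a'->'f', delta=(6-1)*5^1 mod 251 = 25, hash=135+25 mod 251 = 160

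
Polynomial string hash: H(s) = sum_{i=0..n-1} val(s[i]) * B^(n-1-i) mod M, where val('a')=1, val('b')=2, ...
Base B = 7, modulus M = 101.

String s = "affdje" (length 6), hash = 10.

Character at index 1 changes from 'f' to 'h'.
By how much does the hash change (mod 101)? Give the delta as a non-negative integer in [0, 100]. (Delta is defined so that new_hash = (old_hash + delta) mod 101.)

Delta formula: (val(new) - val(old)) * B^(n-1-k) mod M
  val('h') - val('f') = 8 - 6 = 2
  B^(n-1-k) = 7^4 mod 101 = 78
  Delta = 2 * 78 mod 101 = 55

Answer: 55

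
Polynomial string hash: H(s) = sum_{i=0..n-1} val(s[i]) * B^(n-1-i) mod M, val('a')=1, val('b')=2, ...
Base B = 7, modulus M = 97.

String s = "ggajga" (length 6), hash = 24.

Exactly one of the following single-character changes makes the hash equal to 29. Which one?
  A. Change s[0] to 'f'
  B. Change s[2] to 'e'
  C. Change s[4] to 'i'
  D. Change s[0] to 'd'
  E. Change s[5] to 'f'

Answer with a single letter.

Option A: s[0]='g'->'f', delta=(6-7)*7^5 mod 97 = 71, hash=24+71 mod 97 = 95
Option B: s[2]='a'->'e', delta=(5-1)*7^3 mod 97 = 14, hash=24+14 mod 97 = 38
Option C: s[4]='g'->'i', delta=(9-7)*7^1 mod 97 = 14, hash=24+14 mod 97 = 38
Option D: s[0]='g'->'d', delta=(4-7)*7^5 mod 97 = 19, hash=24+19 mod 97 = 43
Option E: s[5]='a'->'f', delta=(6-1)*7^0 mod 97 = 5, hash=24+5 mod 97 = 29 <-- target

Answer: E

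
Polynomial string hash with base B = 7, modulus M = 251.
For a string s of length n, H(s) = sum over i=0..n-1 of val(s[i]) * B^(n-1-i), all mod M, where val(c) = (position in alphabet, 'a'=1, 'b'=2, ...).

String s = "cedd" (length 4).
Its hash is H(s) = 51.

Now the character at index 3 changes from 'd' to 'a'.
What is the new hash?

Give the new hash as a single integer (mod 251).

val('d') = 4, val('a') = 1
Position k = 3, exponent = n-1-k = 0
B^0 mod M = 7^0 mod 251 = 1
Delta = (1 - 4) * 1 mod 251 = 248
New hash = (51 + 248) mod 251 = 48

Answer: 48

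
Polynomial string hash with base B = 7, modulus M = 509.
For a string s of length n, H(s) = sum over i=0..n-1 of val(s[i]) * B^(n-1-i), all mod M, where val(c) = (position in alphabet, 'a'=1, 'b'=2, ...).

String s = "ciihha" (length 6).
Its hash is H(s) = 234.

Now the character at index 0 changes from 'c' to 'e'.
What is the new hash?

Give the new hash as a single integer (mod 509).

val('c') = 3, val('e') = 5
Position k = 0, exponent = n-1-k = 5
B^5 mod M = 7^5 mod 509 = 10
Delta = (5 - 3) * 10 mod 509 = 20
New hash = (234 + 20) mod 509 = 254

Answer: 254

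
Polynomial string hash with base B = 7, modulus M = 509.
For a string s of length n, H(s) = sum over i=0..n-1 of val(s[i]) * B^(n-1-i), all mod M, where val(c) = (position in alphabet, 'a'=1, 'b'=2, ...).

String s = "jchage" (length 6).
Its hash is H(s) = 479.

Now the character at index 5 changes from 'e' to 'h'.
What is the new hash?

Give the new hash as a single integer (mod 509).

Answer: 482

Derivation:
val('e') = 5, val('h') = 8
Position k = 5, exponent = n-1-k = 0
B^0 mod M = 7^0 mod 509 = 1
Delta = (8 - 5) * 1 mod 509 = 3
New hash = (479 + 3) mod 509 = 482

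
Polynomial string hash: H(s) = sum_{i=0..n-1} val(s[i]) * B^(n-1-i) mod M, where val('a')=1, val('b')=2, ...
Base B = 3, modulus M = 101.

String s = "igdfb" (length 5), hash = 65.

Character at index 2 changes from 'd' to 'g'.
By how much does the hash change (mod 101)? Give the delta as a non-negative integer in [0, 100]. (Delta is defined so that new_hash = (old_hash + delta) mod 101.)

Answer: 27

Derivation:
Delta formula: (val(new) - val(old)) * B^(n-1-k) mod M
  val('g') - val('d') = 7 - 4 = 3
  B^(n-1-k) = 3^2 mod 101 = 9
  Delta = 3 * 9 mod 101 = 27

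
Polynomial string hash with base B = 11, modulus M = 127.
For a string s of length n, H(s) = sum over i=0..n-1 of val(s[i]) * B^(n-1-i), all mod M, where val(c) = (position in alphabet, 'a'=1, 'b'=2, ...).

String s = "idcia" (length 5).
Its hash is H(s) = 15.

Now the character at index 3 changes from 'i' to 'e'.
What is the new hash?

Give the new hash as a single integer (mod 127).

val('i') = 9, val('e') = 5
Position k = 3, exponent = n-1-k = 1
B^1 mod M = 11^1 mod 127 = 11
Delta = (5 - 9) * 11 mod 127 = 83
New hash = (15 + 83) mod 127 = 98

Answer: 98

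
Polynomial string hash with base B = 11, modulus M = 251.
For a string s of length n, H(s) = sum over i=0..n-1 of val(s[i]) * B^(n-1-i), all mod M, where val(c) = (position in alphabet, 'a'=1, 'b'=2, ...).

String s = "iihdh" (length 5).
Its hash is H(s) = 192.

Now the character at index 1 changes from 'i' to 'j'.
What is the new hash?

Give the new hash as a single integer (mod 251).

Answer: 17

Derivation:
val('i') = 9, val('j') = 10
Position k = 1, exponent = n-1-k = 3
B^3 mod M = 11^3 mod 251 = 76
Delta = (10 - 9) * 76 mod 251 = 76
New hash = (192 + 76) mod 251 = 17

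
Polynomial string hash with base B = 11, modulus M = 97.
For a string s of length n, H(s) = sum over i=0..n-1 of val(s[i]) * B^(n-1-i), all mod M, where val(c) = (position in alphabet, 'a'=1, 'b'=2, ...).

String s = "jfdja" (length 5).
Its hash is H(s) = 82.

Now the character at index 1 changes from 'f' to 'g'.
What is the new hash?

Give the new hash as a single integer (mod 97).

Answer: 55

Derivation:
val('f') = 6, val('g') = 7
Position k = 1, exponent = n-1-k = 3
B^3 mod M = 11^3 mod 97 = 70
Delta = (7 - 6) * 70 mod 97 = 70
New hash = (82 + 70) mod 97 = 55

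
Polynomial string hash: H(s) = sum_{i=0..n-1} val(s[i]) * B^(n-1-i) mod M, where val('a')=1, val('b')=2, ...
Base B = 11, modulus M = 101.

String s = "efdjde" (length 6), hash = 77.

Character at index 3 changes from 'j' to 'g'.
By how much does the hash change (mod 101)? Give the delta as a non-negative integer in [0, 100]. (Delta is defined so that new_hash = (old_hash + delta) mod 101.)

Answer: 41

Derivation:
Delta formula: (val(new) - val(old)) * B^(n-1-k) mod M
  val('g') - val('j') = 7 - 10 = -3
  B^(n-1-k) = 11^2 mod 101 = 20
  Delta = -3 * 20 mod 101 = 41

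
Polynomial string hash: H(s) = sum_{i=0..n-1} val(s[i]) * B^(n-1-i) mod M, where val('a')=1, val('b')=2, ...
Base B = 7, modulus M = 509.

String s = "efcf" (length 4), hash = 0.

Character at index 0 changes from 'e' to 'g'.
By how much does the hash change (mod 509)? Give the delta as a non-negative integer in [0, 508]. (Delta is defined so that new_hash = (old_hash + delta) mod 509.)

Delta formula: (val(new) - val(old)) * B^(n-1-k) mod M
  val('g') - val('e') = 7 - 5 = 2
  B^(n-1-k) = 7^3 mod 509 = 343
  Delta = 2 * 343 mod 509 = 177

Answer: 177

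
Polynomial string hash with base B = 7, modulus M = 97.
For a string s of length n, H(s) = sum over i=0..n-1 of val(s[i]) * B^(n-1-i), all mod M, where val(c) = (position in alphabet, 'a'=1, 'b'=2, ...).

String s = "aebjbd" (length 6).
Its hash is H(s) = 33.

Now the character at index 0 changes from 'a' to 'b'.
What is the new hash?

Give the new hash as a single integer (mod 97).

val('a') = 1, val('b') = 2
Position k = 0, exponent = n-1-k = 5
B^5 mod M = 7^5 mod 97 = 26
Delta = (2 - 1) * 26 mod 97 = 26
New hash = (33 + 26) mod 97 = 59

Answer: 59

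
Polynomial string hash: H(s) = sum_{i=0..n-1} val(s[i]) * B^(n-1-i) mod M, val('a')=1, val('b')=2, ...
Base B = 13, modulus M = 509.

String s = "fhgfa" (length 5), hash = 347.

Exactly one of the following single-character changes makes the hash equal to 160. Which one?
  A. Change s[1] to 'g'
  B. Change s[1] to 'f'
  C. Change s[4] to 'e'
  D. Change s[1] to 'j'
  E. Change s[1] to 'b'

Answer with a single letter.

Answer: D

Derivation:
Option A: s[1]='h'->'g', delta=(7-8)*13^3 mod 509 = 348, hash=347+348 mod 509 = 186
Option B: s[1]='h'->'f', delta=(6-8)*13^3 mod 509 = 187, hash=347+187 mod 509 = 25
Option C: s[4]='a'->'e', delta=(5-1)*13^0 mod 509 = 4, hash=347+4 mod 509 = 351
Option D: s[1]='h'->'j', delta=(10-8)*13^3 mod 509 = 322, hash=347+322 mod 509 = 160 <-- target
Option E: s[1]='h'->'b', delta=(2-8)*13^3 mod 509 = 52, hash=347+52 mod 509 = 399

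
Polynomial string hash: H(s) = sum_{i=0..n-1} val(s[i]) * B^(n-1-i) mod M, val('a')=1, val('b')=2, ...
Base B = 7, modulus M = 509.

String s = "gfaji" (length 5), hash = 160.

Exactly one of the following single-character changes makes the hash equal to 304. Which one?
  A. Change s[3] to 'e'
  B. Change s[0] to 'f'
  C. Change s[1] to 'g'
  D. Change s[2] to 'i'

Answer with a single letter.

Answer: B

Derivation:
Option A: s[3]='j'->'e', delta=(5-10)*7^1 mod 509 = 474, hash=160+474 mod 509 = 125
Option B: s[0]='g'->'f', delta=(6-7)*7^4 mod 509 = 144, hash=160+144 mod 509 = 304 <-- target
Option C: s[1]='f'->'g', delta=(7-6)*7^3 mod 509 = 343, hash=160+343 mod 509 = 503
Option D: s[2]='a'->'i', delta=(9-1)*7^2 mod 509 = 392, hash=160+392 mod 509 = 43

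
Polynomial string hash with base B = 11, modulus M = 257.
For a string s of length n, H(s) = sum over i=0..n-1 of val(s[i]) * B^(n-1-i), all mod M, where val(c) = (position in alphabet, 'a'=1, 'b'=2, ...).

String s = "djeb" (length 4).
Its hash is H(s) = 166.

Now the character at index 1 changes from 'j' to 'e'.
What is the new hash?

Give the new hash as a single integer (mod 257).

Answer: 75

Derivation:
val('j') = 10, val('e') = 5
Position k = 1, exponent = n-1-k = 2
B^2 mod M = 11^2 mod 257 = 121
Delta = (5 - 10) * 121 mod 257 = 166
New hash = (166 + 166) mod 257 = 75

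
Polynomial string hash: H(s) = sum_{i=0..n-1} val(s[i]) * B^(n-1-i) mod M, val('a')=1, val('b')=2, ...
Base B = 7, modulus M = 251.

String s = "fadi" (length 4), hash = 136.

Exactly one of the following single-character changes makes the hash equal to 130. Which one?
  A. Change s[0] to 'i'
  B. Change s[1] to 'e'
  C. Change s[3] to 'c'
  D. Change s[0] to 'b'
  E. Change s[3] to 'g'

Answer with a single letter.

Option A: s[0]='f'->'i', delta=(9-6)*7^3 mod 251 = 25, hash=136+25 mod 251 = 161
Option B: s[1]='a'->'e', delta=(5-1)*7^2 mod 251 = 196, hash=136+196 mod 251 = 81
Option C: s[3]='i'->'c', delta=(3-9)*7^0 mod 251 = 245, hash=136+245 mod 251 = 130 <-- target
Option D: s[0]='f'->'b', delta=(2-6)*7^3 mod 251 = 134, hash=136+134 mod 251 = 19
Option E: s[3]='i'->'g', delta=(7-9)*7^0 mod 251 = 249, hash=136+249 mod 251 = 134

Answer: C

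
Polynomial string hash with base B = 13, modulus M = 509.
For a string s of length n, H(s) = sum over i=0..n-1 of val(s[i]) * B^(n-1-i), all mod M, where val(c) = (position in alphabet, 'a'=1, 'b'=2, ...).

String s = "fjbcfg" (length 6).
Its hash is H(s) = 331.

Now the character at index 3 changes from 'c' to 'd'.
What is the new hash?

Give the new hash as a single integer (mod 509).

val('c') = 3, val('d') = 4
Position k = 3, exponent = n-1-k = 2
B^2 mod M = 13^2 mod 509 = 169
Delta = (4 - 3) * 169 mod 509 = 169
New hash = (331 + 169) mod 509 = 500

Answer: 500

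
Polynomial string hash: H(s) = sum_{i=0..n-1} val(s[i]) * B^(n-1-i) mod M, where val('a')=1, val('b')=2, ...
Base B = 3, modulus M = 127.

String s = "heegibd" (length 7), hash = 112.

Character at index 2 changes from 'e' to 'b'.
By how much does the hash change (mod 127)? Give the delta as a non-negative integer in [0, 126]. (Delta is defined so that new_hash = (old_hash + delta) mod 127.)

Delta formula: (val(new) - val(old)) * B^(n-1-k) mod M
  val('b') - val('e') = 2 - 5 = -3
  B^(n-1-k) = 3^4 mod 127 = 81
  Delta = -3 * 81 mod 127 = 11

Answer: 11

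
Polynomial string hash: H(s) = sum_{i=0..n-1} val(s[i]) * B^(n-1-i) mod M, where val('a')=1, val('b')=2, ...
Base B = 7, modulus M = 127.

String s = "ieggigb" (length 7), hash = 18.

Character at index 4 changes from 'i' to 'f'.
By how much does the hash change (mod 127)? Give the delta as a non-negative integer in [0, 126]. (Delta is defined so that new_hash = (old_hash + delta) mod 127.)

Delta formula: (val(new) - val(old)) * B^(n-1-k) mod M
  val('f') - val('i') = 6 - 9 = -3
  B^(n-1-k) = 7^2 mod 127 = 49
  Delta = -3 * 49 mod 127 = 107

Answer: 107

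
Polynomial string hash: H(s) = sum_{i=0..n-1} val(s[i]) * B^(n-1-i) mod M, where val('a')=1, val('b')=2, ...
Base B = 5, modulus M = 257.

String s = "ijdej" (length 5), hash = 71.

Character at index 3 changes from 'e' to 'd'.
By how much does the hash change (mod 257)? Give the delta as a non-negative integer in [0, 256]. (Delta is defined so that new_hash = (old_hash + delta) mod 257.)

Answer: 252

Derivation:
Delta formula: (val(new) - val(old)) * B^(n-1-k) mod M
  val('d') - val('e') = 4 - 5 = -1
  B^(n-1-k) = 5^1 mod 257 = 5
  Delta = -1 * 5 mod 257 = 252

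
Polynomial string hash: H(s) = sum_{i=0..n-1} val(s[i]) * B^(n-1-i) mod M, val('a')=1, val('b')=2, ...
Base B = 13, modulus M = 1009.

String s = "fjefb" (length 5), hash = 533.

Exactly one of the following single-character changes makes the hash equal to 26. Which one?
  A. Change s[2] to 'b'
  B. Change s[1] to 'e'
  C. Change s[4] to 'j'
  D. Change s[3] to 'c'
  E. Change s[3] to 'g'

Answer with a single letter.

Option A: s[2]='e'->'b', delta=(2-5)*13^2 mod 1009 = 502, hash=533+502 mod 1009 = 26 <-- target
Option B: s[1]='j'->'e', delta=(5-10)*13^3 mod 1009 = 114, hash=533+114 mod 1009 = 647
Option C: s[4]='b'->'j', delta=(10-2)*13^0 mod 1009 = 8, hash=533+8 mod 1009 = 541
Option D: s[3]='f'->'c', delta=(3-6)*13^1 mod 1009 = 970, hash=533+970 mod 1009 = 494
Option E: s[3]='f'->'g', delta=(7-6)*13^1 mod 1009 = 13, hash=533+13 mod 1009 = 546

Answer: A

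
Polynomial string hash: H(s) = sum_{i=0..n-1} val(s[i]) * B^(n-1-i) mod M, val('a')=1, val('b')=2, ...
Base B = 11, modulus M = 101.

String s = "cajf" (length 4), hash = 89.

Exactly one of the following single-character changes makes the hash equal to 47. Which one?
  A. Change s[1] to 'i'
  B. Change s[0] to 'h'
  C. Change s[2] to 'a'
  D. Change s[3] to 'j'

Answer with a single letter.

Option A: s[1]='a'->'i', delta=(9-1)*11^2 mod 101 = 59, hash=89+59 mod 101 = 47 <-- target
Option B: s[0]='c'->'h', delta=(8-3)*11^3 mod 101 = 90, hash=89+90 mod 101 = 78
Option C: s[2]='j'->'a', delta=(1-10)*11^1 mod 101 = 2, hash=89+2 mod 101 = 91
Option D: s[3]='f'->'j', delta=(10-6)*11^0 mod 101 = 4, hash=89+4 mod 101 = 93

Answer: A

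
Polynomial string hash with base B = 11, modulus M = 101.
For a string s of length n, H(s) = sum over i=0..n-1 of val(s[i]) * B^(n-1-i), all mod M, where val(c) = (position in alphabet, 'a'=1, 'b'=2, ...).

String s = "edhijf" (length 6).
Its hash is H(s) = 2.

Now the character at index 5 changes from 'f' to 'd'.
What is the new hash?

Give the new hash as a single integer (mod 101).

val('f') = 6, val('d') = 4
Position k = 5, exponent = n-1-k = 0
B^0 mod M = 11^0 mod 101 = 1
Delta = (4 - 6) * 1 mod 101 = 99
New hash = (2 + 99) mod 101 = 0

Answer: 0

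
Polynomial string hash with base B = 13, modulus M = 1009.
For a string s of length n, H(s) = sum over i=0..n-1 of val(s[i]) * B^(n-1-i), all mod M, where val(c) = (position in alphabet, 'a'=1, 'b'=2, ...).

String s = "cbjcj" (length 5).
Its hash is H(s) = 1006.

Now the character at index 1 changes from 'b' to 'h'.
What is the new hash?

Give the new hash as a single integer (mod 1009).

Answer: 62

Derivation:
val('b') = 2, val('h') = 8
Position k = 1, exponent = n-1-k = 3
B^3 mod M = 13^3 mod 1009 = 179
Delta = (8 - 2) * 179 mod 1009 = 65
New hash = (1006 + 65) mod 1009 = 62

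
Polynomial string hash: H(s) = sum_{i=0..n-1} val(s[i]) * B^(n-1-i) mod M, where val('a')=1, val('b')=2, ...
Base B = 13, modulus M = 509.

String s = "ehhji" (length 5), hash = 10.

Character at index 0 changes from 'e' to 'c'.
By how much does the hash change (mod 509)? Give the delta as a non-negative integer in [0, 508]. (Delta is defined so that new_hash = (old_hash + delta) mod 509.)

Delta formula: (val(new) - val(old)) * B^(n-1-k) mod M
  val('c') - val('e') = 3 - 5 = -2
  B^(n-1-k) = 13^4 mod 509 = 57
  Delta = -2 * 57 mod 509 = 395

Answer: 395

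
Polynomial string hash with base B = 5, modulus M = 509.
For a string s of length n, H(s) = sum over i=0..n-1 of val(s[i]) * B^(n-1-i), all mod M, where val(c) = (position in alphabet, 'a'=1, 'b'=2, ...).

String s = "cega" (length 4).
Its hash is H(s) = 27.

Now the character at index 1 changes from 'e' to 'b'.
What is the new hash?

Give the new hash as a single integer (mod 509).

val('e') = 5, val('b') = 2
Position k = 1, exponent = n-1-k = 2
B^2 mod M = 5^2 mod 509 = 25
Delta = (2 - 5) * 25 mod 509 = 434
New hash = (27 + 434) mod 509 = 461

Answer: 461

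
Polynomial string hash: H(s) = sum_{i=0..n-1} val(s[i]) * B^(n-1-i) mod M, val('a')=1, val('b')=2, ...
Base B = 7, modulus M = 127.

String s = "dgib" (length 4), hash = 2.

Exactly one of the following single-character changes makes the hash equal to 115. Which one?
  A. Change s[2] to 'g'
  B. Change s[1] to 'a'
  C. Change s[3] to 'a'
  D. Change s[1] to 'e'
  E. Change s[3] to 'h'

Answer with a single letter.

Answer: A

Derivation:
Option A: s[2]='i'->'g', delta=(7-9)*7^1 mod 127 = 113, hash=2+113 mod 127 = 115 <-- target
Option B: s[1]='g'->'a', delta=(1-7)*7^2 mod 127 = 87, hash=2+87 mod 127 = 89
Option C: s[3]='b'->'a', delta=(1-2)*7^0 mod 127 = 126, hash=2+126 mod 127 = 1
Option D: s[1]='g'->'e', delta=(5-7)*7^2 mod 127 = 29, hash=2+29 mod 127 = 31
Option E: s[3]='b'->'h', delta=(8-2)*7^0 mod 127 = 6, hash=2+6 mod 127 = 8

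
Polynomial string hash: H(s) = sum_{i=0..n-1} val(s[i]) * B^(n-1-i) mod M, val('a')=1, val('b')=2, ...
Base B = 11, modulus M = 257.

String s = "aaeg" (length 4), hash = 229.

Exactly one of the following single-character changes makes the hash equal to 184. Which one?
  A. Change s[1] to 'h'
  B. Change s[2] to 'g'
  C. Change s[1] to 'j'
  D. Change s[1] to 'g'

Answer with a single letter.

Answer: D

Derivation:
Option A: s[1]='a'->'h', delta=(8-1)*11^2 mod 257 = 76, hash=229+76 mod 257 = 48
Option B: s[2]='e'->'g', delta=(7-5)*11^1 mod 257 = 22, hash=229+22 mod 257 = 251
Option C: s[1]='a'->'j', delta=(10-1)*11^2 mod 257 = 61, hash=229+61 mod 257 = 33
Option D: s[1]='a'->'g', delta=(7-1)*11^2 mod 257 = 212, hash=229+212 mod 257 = 184 <-- target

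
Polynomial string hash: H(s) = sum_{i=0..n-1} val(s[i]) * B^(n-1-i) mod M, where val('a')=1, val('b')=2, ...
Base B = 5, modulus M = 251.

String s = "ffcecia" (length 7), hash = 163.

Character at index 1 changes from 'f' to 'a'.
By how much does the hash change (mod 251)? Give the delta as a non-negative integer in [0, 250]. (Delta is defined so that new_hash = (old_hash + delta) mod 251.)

Delta formula: (val(new) - val(old)) * B^(n-1-k) mod M
  val('a') - val('f') = 1 - 6 = -5
  B^(n-1-k) = 5^5 mod 251 = 113
  Delta = -5 * 113 mod 251 = 188

Answer: 188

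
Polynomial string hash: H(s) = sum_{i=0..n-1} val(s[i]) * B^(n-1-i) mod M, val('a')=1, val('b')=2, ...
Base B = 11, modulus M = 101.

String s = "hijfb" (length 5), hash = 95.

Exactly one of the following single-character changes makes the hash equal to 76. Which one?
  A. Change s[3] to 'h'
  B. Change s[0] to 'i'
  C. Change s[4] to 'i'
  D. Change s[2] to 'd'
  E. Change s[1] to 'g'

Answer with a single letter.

Option A: s[3]='f'->'h', delta=(8-6)*11^1 mod 101 = 22, hash=95+22 mod 101 = 16
Option B: s[0]='h'->'i', delta=(9-8)*11^4 mod 101 = 97, hash=95+97 mod 101 = 91
Option C: s[4]='b'->'i', delta=(9-2)*11^0 mod 101 = 7, hash=95+7 mod 101 = 1
Option D: s[2]='j'->'d', delta=(4-10)*11^2 mod 101 = 82, hash=95+82 mod 101 = 76 <-- target
Option E: s[1]='i'->'g', delta=(7-9)*11^3 mod 101 = 65, hash=95+65 mod 101 = 59

Answer: D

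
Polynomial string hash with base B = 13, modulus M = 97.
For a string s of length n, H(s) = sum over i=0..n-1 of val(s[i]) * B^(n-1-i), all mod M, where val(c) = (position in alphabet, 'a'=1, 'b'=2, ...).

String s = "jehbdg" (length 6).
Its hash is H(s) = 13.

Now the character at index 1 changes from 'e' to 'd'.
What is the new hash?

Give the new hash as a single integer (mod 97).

Answer: 67

Derivation:
val('e') = 5, val('d') = 4
Position k = 1, exponent = n-1-k = 4
B^4 mod M = 13^4 mod 97 = 43
Delta = (4 - 5) * 43 mod 97 = 54
New hash = (13 + 54) mod 97 = 67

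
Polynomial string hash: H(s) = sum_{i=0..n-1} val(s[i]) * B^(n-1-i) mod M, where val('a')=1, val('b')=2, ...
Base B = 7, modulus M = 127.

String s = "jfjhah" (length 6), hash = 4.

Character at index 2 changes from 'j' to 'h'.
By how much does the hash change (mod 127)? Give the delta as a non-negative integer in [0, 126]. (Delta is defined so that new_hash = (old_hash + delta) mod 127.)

Answer: 76

Derivation:
Delta formula: (val(new) - val(old)) * B^(n-1-k) mod M
  val('h') - val('j') = 8 - 10 = -2
  B^(n-1-k) = 7^3 mod 127 = 89
  Delta = -2 * 89 mod 127 = 76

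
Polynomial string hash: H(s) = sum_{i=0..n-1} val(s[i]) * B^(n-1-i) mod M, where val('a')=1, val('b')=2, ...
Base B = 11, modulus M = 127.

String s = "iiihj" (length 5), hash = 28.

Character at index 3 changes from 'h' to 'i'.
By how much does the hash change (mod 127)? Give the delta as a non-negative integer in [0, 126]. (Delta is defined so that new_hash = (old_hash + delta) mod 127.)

Answer: 11

Derivation:
Delta formula: (val(new) - val(old)) * B^(n-1-k) mod M
  val('i') - val('h') = 9 - 8 = 1
  B^(n-1-k) = 11^1 mod 127 = 11
  Delta = 1 * 11 mod 127 = 11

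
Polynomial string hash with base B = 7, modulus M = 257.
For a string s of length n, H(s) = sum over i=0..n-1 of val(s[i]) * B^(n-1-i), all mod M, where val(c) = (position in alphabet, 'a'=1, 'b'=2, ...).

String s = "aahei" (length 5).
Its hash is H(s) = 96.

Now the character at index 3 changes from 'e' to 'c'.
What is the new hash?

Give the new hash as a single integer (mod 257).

Answer: 82

Derivation:
val('e') = 5, val('c') = 3
Position k = 3, exponent = n-1-k = 1
B^1 mod M = 7^1 mod 257 = 7
Delta = (3 - 5) * 7 mod 257 = 243
New hash = (96 + 243) mod 257 = 82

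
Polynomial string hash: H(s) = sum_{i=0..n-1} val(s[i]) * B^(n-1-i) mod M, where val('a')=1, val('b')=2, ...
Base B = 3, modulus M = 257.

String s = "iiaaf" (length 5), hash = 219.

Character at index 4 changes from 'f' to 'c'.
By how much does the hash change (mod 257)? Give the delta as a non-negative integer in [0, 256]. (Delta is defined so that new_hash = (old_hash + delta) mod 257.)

Delta formula: (val(new) - val(old)) * B^(n-1-k) mod M
  val('c') - val('f') = 3 - 6 = -3
  B^(n-1-k) = 3^0 mod 257 = 1
  Delta = -3 * 1 mod 257 = 254

Answer: 254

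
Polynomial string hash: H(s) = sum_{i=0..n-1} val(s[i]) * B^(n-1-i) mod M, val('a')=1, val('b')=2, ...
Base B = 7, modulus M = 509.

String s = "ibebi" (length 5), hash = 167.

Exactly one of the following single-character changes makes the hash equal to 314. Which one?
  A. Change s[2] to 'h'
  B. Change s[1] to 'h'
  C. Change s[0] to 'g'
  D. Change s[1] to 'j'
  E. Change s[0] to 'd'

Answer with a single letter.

Option A: s[2]='e'->'h', delta=(8-5)*7^2 mod 509 = 147, hash=167+147 mod 509 = 314 <-- target
Option B: s[1]='b'->'h', delta=(8-2)*7^3 mod 509 = 22, hash=167+22 mod 509 = 189
Option C: s[0]='i'->'g', delta=(7-9)*7^4 mod 509 = 288, hash=167+288 mod 509 = 455
Option D: s[1]='b'->'j', delta=(10-2)*7^3 mod 509 = 199, hash=167+199 mod 509 = 366
Option E: s[0]='i'->'d', delta=(4-9)*7^4 mod 509 = 211, hash=167+211 mod 509 = 378

Answer: A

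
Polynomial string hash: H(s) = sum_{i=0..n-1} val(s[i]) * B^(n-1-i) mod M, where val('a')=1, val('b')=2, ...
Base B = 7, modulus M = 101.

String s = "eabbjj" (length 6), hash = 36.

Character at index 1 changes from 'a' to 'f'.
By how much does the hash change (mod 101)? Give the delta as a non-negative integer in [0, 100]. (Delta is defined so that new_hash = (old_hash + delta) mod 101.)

Answer: 87

Derivation:
Delta formula: (val(new) - val(old)) * B^(n-1-k) mod M
  val('f') - val('a') = 6 - 1 = 5
  B^(n-1-k) = 7^4 mod 101 = 78
  Delta = 5 * 78 mod 101 = 87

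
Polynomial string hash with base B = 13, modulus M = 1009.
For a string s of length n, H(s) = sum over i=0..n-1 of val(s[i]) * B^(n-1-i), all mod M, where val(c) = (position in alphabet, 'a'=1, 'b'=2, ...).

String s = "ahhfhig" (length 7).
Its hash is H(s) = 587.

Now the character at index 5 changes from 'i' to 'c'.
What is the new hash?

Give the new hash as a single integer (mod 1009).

Answer: 509

Derivation:
val('i') = 9, val('c') = 3
Position k = 5, exponent = n-1-k = 1
B^1 mod M = 13^1 mod 1009 = 13
Delta = (3 - 9) * 13 mod 1009 = 931
New hash = (587 + 931) mod 1009 = 509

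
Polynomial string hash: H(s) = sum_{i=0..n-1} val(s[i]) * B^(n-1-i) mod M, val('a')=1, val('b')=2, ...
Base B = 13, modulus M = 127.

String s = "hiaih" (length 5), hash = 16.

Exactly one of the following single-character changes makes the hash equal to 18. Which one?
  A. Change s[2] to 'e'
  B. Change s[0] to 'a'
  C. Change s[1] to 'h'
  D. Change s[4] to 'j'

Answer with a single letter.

Answer: D

Derivation:
Option A: s[2]='a'->'e', delta=(5-1)*13^2 mod 127 = 41, hash=16+41 mod 127 = 57
Option B: s[0]='h'->'a', delta=(1-8)*13^4 mod 127 = 98, hash=16+98 mod 127 = 114
Option C: s[1]='i'->'h', delta=(8-9)*13^3 mod 127 = 89, hash=16+89 mod 127 = 105
Option D: s[4]='h'->'j', delta=(10-8)*13^0 mod 127 = 2, hash=16+2 mod 127 = 18 <-- target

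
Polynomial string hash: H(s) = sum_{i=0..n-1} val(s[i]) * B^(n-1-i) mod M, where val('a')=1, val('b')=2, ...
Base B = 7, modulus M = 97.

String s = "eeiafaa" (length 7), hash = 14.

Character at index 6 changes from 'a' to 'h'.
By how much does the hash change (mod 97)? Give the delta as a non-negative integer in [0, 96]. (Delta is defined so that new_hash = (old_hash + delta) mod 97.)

Answer: 7

Derivation:
Delta formula: (val(new) - val(old)) * B^(n-1-k) mod M
  val('h') - val('a') = 8 - 1 = 7
  B^(n-1-k) = 7^0 mod 97 = 1
  Delta = 7 * 1 mod 97 = 7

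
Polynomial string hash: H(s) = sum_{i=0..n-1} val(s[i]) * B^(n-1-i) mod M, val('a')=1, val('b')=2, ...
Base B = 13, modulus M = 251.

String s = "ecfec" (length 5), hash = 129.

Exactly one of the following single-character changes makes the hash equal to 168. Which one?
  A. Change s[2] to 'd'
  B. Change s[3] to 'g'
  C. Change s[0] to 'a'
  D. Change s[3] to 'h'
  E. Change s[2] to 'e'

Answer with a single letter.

Option A: s[2]='f'->'d', delta=(4-6)*13^2 mod 251 = 164, hash=129+164 mod 251 = 42
Option B: s[3]='e'->'g', delta=(7-5)*13^1 mod 251 = 26, hash=129+26 mod 251 = 155
Option C: s[0]='e'->'a', delta=(1-5)*13^4 mod 251 = 212, hash=129+212 mod 251 = 90
Option D: s[3]='e'->'h', delta=(8-5)*13^1 mod 251 = 39, hash=129+39 mod 251 = 168 <-- target
Option E: s[2]='f'->'e', delta=(5-6)*13^2 mod 251 = 82, hash=129+82 mod 251 = 211

Answer: D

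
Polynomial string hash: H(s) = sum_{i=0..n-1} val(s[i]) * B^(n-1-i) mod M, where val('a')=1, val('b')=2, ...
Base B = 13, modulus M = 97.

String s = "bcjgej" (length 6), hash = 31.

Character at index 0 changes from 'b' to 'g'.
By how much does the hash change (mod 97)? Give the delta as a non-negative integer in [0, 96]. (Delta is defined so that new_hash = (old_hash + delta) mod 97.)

Delta formula: (val(new) - val(old)) * B^(n-1-k) mod M
  val('g') - val('b') = 7 - 2 = 5
  B^(n-1-k) = 13^5 mod 97 = 74
  Delta = 5 * 74 mod 97 = 79

Answer: 79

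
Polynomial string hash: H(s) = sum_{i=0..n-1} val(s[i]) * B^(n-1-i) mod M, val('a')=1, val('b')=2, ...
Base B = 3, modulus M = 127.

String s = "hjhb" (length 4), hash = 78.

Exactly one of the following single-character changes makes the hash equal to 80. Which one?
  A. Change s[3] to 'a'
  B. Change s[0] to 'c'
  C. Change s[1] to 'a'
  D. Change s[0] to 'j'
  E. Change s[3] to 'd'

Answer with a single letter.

Option A: s[3]='b'->'a', delta=(1-2)*3^0 mod 127 = 126, hash=78+126 mod 127 = 77
Option B: s[0]='h'->'c', delta=(3-8)*3^3 mod 127 = 119, hash=78+119 mod 127 = 70
Option C: s[1]='j'->'a', delta=(1-10)*3^2 mod 127 = 46, hash=78+46 mod 127 = 124
Option D: s[0]='h'->'j', delta=(10-8)*3^3 mod 127 = 54, hash=78+54 mod 127 = 5
Option E: s[3]='b'->'d', delta=(4-2)*3^0 mod 127 = 2, hash=78+2 mod 127 = 80 <-- target

Answer: E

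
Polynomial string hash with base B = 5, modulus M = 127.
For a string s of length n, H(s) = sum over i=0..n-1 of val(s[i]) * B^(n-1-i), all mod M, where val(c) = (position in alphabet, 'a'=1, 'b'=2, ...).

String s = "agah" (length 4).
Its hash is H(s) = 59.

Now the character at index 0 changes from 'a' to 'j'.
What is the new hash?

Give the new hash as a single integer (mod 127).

val('a') = 1, val('j') = 10
Position k = 0, exponent = n-1-k = 3
B^3 mod M = 5^3 mod 127 = 125
Delta = (10 - 1) * 125 mod 127 = 109
New hash = (59 + 109) mod 127 = 41

Answer: 41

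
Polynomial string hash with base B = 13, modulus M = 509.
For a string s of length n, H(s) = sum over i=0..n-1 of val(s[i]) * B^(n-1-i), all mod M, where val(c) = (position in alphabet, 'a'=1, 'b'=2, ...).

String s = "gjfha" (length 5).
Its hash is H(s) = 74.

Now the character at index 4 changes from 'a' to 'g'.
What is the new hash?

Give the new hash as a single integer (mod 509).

val('a') = 1, val('g') = 7
Position k = 4, exponent = n-1-k = 0
B^0 mod M = 13^0 mod 509 = 1
Delta = (7 - 1) * 1 mod 509 = 6
New hash = (74 + 6) mod 509 = 80

Answer: 80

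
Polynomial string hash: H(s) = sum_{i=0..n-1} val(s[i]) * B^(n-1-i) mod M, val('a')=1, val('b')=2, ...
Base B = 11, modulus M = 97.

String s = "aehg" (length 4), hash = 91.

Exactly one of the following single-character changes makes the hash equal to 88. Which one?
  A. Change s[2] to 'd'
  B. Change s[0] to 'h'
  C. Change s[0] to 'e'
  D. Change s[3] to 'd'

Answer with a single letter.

Option A: s[2]='h'->'d', delta=(4-8)*11^1 mod 97 = 53, hash=91+53 mod 97 = 47
Option B: s[0]='a'->'h', delta=(8-1)*11^3 mod 97 = 5, hash=91+5 mod 97 = 96
Option C: s[0]='a'->'e', delta=(5-1)*11^3 mod 97 = 86, hash=91+86 mod 97 = 80
Option D: s[3]='g'->'d', delta=(4-7)*11^0 mod 97 = 94, hash=91+94 mod 97 = 88 <-- target

Answer: D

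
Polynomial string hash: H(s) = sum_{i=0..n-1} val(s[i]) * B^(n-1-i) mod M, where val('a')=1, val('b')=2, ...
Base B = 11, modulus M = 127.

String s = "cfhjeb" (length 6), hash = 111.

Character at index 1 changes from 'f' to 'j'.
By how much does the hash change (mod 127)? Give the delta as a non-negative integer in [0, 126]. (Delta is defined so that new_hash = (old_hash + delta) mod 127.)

Delta formula: (val(new) - val(old)) * B^(n-1-k) mod M
  val('j') - val('f') = 10 - 6 = 4
  B^(n-1-k) = 11^4 mod 127 = 36
  Delta = 4 * 36 mod 127 = 17

Answer: 17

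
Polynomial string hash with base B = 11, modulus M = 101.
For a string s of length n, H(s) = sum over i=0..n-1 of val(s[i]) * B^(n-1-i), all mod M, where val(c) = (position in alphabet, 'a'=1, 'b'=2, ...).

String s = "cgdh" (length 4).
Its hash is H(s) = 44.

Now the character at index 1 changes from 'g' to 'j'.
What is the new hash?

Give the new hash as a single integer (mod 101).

val('g') = 7, val('j') = 10
Position k = 1, exponent = n-1-k = 2
B^2 mod M = 11^2 mod 101 = 20
Delta = (10 - 7) * 20 mod 101 = 60
New hash = (44 + 60) mod 101 = 3

Answer: 3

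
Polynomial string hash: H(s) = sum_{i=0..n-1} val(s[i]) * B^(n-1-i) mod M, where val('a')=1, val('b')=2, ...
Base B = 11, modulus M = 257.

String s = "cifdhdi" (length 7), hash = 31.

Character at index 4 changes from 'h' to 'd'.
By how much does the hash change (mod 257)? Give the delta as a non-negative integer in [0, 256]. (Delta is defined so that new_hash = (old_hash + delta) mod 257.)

Answer: 30

Derivation:
Delta formula: (val(new) - val(old)) * B^(n-1-k) mod M
  val('d') - val('h') = 4 - 8 = -4
  B^(n-1-k) = 11^2 mod 257 = 121
  Delta = -4 * 121 mod 257 = 30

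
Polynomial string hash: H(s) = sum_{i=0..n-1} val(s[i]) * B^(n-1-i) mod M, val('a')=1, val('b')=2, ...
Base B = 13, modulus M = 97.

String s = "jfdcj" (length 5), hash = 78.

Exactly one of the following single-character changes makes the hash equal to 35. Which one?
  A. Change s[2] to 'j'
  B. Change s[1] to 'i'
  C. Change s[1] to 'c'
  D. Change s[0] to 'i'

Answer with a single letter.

Option A: s[2]='d'->'j', delta=(10-4)*13^2 mod 97 = 44, hash=78+44 mod 97 = 25
Option B: s[1]='f'->'i', delta=(9-6)*13^3 mod 97 = 92, hash=78+92 mod 97 = 73
Option C: s[1]='f'->'c', delta=(3-6)*13^3 mod 97 = 5, hash=78+5 mod 97 = 83
Option D: s[0]='j'->'i', delta=(9-10)*13^4 mod 97 = 54, hash=78+54 mod 97 = 35 <-- target

Answer: D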